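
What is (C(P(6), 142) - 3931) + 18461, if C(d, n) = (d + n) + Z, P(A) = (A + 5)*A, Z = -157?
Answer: 14581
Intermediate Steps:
P(A) = A*(5 + A) (P(A) = (5 + A)*A = A*(5 + A))
C(d, n) = -157 + d + n (C(d, n) = (d + n) - 157 = -157 + d + n)
(C(P(6), 142) - 3931) + 18461 = ((-157 + 6*(5 + 6) + 142) - 3931) + 18461 = ((-157 + 6*11 + 142) - 3931) + 18461 = ((-157 + 66 + 142) - 3931) + 18461 = (51 - 3931) + 18461 = -3880 + 18461 = 14581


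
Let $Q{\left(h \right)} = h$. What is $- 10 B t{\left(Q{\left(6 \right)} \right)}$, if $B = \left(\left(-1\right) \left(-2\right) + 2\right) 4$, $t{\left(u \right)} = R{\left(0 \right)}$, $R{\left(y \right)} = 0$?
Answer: $0$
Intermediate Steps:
$t{\left(u \right)} = 0$
$B = 16$ ($B = \left(2 + 2\right) 4 = 4 \cdot 4 = 16$)
$- 10 B t{\left(Q{\left(6 \right)} \right)} = \left(-10\right) 16 \cdot 0 = \left(-160\right) 0 = 0$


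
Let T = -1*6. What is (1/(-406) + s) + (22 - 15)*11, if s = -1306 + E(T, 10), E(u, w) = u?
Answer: -501411/406 ≈ -1235.0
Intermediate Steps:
T = -6
s = -1312 (s = -1306 - 6 = -1312)
(1/(-406) + s) + (22 - 15)*11 = (1/(-406) - 1312) + (22 - 15)*11 = (-1/406 - 1312) + 7*11 = -532673/406 + 77 = -501411/406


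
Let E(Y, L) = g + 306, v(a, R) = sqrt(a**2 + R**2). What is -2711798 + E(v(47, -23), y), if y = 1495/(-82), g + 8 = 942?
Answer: -2710558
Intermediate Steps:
g = 934 (g = -8 + 942 = 934)
v(a, R) = sqrt(R**2 + a**2)
y = -1495/82 (y = 1495*(-1/82) = -1495/82 ≈ -18.232)
E(Y, L) = 1240 (E(Y, L) = 934 + 306 = 1240)
-2711798 + E(v(47, -23), y) = -2711798 + 1240 = -2710558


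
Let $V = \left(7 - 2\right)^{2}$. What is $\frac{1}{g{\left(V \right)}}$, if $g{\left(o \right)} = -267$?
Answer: $- \frac{1}{267} \approx -0.0037453$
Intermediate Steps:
$V = 25$ ($V = 5^{2} = 25$)
$\frac{1}{g{\left(V \right)}} = \frac{1}{-267} = - \frac{1}{267}$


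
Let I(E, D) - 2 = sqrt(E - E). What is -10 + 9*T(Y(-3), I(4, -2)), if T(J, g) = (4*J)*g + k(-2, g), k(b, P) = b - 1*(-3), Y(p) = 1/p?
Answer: -25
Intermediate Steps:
k(b, P) = 3 + b (k(b, P) = b + 3 = 3 + b)
I(E, D) = 2 (I(E, D) = 2 + sqrt(E - E) = 2 + sqrt(0) = 2 + 0 = 2)
T(J, g) = 1 + 4*J*g (T(J, g) = (4*J)*g + (3 - 2) = 4*J*g + 1 = 1 + 4*J*g)
-10 + 9*T(Y(-3), I(4, -2)) = -10 + 9*(1 + 4*2/(-3)) = -10 + 9*(1 + 4*(-1/3)*2) = -10 + 9*(1 - 8/3) = -10 + 9*(-5/3) = -10 - 15 = -25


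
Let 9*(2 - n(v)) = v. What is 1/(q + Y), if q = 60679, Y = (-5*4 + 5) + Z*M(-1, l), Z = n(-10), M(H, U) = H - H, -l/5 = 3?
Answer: 1/60664 ≈ 1.6484e-5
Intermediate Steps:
l = -15 (l = -5*3 = -15)
n(v) = 2 - v/9
M(H, U) = 0
Z = 28/9 (Z = 2 - ⅑*(-10) = 2 + 10/9 = 28/9 ≈ 3.1111)
Y = -15 (Y = (-5*4 + 5) + (28/9)*0 = (-20 + 5) + 0 = -15 + 0 = -15)
1/(q + Y) = 1/(60679 - 15) = 1/60664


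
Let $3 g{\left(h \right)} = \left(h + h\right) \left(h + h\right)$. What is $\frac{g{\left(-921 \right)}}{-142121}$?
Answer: $- \frac{1130988}{142121} \approx -7.9579$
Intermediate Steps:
$g{\left(h \right)} = \frac{4 h^{2}}{3}$ ($g{\left(h \right)} = \frac{\left(h + h\right) \left(h + h\right)}{3} = \frac{2 h 2 h}{3} = \frac{4 h^{2}}{3}$)
$\frac{g{\left(-921 \right)}}{-142121} = \frac{\frac{4}{3} \left(-921\right)^{2}}{-142121} = \frac{4}{3} \cdot 848241 \left(- \frac{1}{142121}\right) = 1130988 \left(- \frac{1}{142121}\right) = - \frac{1130988}{142121}$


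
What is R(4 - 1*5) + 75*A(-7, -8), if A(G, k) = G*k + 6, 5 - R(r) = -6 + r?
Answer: 4662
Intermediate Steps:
R(r) = 11 - r (R(r) = 5 - (-6 + r) = 5 + (6 - r) = 11 - r)
A(G, k) = 6 + G*k
R(4 - 1*5) + 75*A(-7, -8) = (11 - (4 - 1*5)) + 75*(6 - 7*(-8)) = (11 - (4 - 5)) + 75*(6 + 56) = (11 - 1*(-1)) + 75*62 = (11 + 1) + 4650 = 12 + 4650 = 4662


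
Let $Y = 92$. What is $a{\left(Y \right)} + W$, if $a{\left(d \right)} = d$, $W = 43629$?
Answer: $43721$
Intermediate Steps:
$a{\left(Y \right)} + W = 92 + 43629 = 43721$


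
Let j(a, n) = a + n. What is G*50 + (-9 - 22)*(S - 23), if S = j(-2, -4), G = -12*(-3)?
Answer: 2699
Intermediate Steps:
G = 36
S = -6 (S = -2 - 4 = -6)
G*50 + (-9 - 22)*(S - 23) = 36*50 + (-9 - 22)*(-6 - 23) = 1800 - 31*(-29) = 1800 + 899 = 2699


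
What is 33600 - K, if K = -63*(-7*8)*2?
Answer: 26544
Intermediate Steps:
K = 7056 (K = -(-3528)*2 = -63*(-112) = 7056)
33600 - K = 33600 - 1*7056 = 33600 - 7056 = 26544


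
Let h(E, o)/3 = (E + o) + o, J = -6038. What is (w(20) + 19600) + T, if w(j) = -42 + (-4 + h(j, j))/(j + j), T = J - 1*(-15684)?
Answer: 146042/5 ≈ 29208.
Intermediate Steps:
h(E, o) = 3*E + 6*o (h(E, o) = 3*((E + o) + o) = 3*(E + 2*o) = 3*E + 6*o)
T = 9646 (T = -6038 - 1*(-15684) = -6038 + 15684 = 9646)
w(j) = -42 + (-4 + 9*j)/(2*j) (w(j) = -42 + (-4 + (3*j + 6*j))/(j + j) = -42 + (-4 + 9*j)/((2*j)) = -42 + (-4 + 9*j)*(1/(2*j)) = -42 + (-4 + 9*j)/(2*j))
(w(20) + 19600) + T = ((-75/2 - 2/20) + 19600) + 9646 = ((-75/2 - 2*1/20) + 19600) + 9646 = ((-75/2 - 1/10) + 19600) + 9646 = (-188/5 + 19600) + 9646 = 97812/5 + 9646 = 146042/5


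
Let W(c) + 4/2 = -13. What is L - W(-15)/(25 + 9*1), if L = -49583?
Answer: -1685807/34 ≈ -49583.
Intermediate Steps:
W(c) = -15 (W(c) = -2 - 13 = -15)
L - W(-15)/(25 + 9*1) = -49583 - (-15)/(25 + 9*1) = -49583 - (-15)/(25 + 9) = -49583 - (-15)/34 = -49583 - 1*(-15/34) = -49583 + 15/34 = -1685807/34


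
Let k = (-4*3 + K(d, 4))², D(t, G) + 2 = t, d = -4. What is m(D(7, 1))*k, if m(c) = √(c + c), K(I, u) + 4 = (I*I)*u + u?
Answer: 2704*√10 ≈ 8550.8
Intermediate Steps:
K(I, u) = -4 + u + u*I² (K(I, u) = -4 + ((I*I)*u + u) = -4 + (I²*u + u) = -4 + (u*I² + u) = -4 + (u + u*I²) = -4 + u + u*I²)
D(t, G) = -2 + t
m(c) = √2*√c (m(c) = √(2*c) = √2*√c)
k = 2704 (k = (-4*3 + (-4 + 4 + 4*(-4)²))² = (-12 + (-4 + 4 + 4*16))² = (-12 + (-4 + 4 + 64))² = (-12 + 64)² = 52² = 2704)
m(D(7, 1))*k = (√2*√(-2 + 7))*2704 = (√2*√5)*2704 = √10*2704 = 2704*√10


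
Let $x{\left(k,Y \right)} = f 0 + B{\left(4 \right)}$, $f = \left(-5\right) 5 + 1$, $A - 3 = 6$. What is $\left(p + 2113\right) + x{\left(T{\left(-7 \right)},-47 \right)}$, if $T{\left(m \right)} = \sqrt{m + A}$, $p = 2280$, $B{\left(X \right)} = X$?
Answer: $4397$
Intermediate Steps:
$A = 9$ ($A = 3 + 6 = 9$)
$f = -24$ ($f = -25 + 1 = -24$)
$T{\left(m \right)} = \sqrt{9 + m}$ ($T{\left(m \right)} = \sqrt{m + 9} = \sqrt{9 + m}$)
$x{\left(k,Y \right)} = 4$ ($x{\left(k,Y \right)} = \left(-24\right) 0 + 4 = 0 + 4 = 4$)
$\left(p + 2113\right) + x{\left(T{\left(-7 \right)},-47 \right)} = \left(2280 + 2113\right) + 4 = 4393 + 4 = 4397$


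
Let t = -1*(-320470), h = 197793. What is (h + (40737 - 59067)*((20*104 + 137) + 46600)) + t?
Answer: -894297347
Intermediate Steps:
t = 320470
(h + (40737 - 59067)*((20*104 + 137) + 46600)) + t = (197793 + (40737 - 59067)*((20*104 + 137) + 46600)) + 320470 = (197793 - 18330*((2080 + 137) + 46600)) + 320470 = (197793 - 18330*(2217 + 46600)) + 320470 = (197793 - 18330*48817) + 320470 = (197793 - 894815610) + 320470 = -894617817 + 320470 = -894297347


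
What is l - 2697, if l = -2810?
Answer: -5507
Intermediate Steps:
l - 2697 = -2810 - 2697 = -5507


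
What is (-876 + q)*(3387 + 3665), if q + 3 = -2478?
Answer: -23673564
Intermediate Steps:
q = -2481 (q = -3 - 2478 = -2481)
(-876 + q)*(3387 + 3665) = (-876 - 2481)*(3387 + 3665) = -3357*7052 = -23673564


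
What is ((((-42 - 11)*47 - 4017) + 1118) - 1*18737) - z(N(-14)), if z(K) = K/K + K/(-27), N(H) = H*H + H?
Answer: -651274/27 ≈ -24121.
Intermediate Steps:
N(H) = H + H² (N(H) = H² + H = H + H²)
z(K) = 1 - K/27 (z(K) = 1 + K*(-1/27) = 1 - K/27)
((((-42 - 11)*47 - 4017) + 1118) - 1*18737) - z(N(-14)) = ((((-42 - 11)*47 - 4017) + 1118) - 1*18737) - (1 - (-14)*(1 - 14)/27) = (((-53*47 - 4017) + 1118) - 18737) - (1 - (-14)*(-13)/27) = (((-2491 - 4017) + 1118) - 18737) - (1 - 1/27*182) = ((-6508 + 1118) - 18737) - (1 - 182/27) = (-5390 - 18737) - 1*(-155/27) = -24127 + 155/27 = -651274/27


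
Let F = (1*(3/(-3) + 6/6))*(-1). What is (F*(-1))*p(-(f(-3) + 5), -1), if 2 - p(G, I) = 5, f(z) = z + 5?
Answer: 0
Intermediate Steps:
f(z) = 5 + z
p(G, I) = -3 (p(G, I) = 2 - 1*5 = 2 - 5 = -3)
F = 0 (F = (1*(3*(-⅓) + 6*(⅙)))*(-1) = (1*(-1 + 1))*(-1) = (1*0)*(-1) = 0*(-1) = 0)
(F*(-1))*p(-(f(-3) + 5), -1) = (0*(-1))*(-3) = 0*(-3) = 0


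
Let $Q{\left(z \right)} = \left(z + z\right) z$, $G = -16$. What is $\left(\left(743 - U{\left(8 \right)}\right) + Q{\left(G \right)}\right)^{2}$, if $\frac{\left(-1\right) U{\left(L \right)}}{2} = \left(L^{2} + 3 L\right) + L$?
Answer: $2093809$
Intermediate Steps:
$U{\left(L \right)} = - 8 L - 2 L^{2}$ ($U{\left(L \right)} = - 2 \left(\left(L^{2} + 3 L\right) + L\right) = - 2 \left(L^{2} + 4 L\right) = - 8 L - 2 L^{2}$)
$Q{\left(z \right)} = 2 z^{2}$ ($Q{\left(z \right)} = 2 z z = 2 z^{2}$)
$\left(\left(743 - U{\left(8 \right)}\right) + Q{\left(G \right)}\right)^{2} = \left(\left(743 - \left(-2\right) 8 \left(4 + 8\right)\right) + 2 \left(-16\right)^{2}\right)^{2} = \left(\left(743 - \left(-2\right) 8 \cdot 12\right) + 2 \cdot 256\right)^{2} = \left(\left(743 - -192\right) + 512\right)^{2} = \left(\left(743 + 192\right) + 512\right)^{2} = \left(935 + 512\right)^{2} = 1447^{2} = 2093809$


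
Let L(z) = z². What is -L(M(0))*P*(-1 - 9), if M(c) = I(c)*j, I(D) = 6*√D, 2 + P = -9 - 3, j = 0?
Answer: 0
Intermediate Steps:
P = -14 (P = -2 + (-9 - 3) = -2 - 12 = -14)
M(c) = 0 (M(c) = (6*√c)*0 = 0)
-L(M(0))*P*(-1 - 9) = -0²*(-14)*(-1 - 9) = -0*(-14)*(-10) = -0*(-10) = -1*0 = 0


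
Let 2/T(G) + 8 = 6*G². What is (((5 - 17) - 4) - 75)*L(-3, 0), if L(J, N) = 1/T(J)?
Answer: -2093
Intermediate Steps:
T(G) = 2/(-8 + 6*G²)
L(J, N) = -4 + 3*J² (L(J, N) = 1/(1/(-4 + 3*J²)) = -4 + 3*J²)
(((5 - 17) - 4) - 75)*L(-3, 0) = (((5 - 17) - 4) - 75)*(-4 + 3*(-3)²) = ((-12 - 4) - 75)*(-4 + 3*9) = (-16 - 75)*(-4 + 27) = -91*23 = -2093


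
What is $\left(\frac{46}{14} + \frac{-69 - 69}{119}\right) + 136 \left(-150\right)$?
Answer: $- \frac{2427347}{119} \approx -20398.0$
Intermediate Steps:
$\left(\frac{46}{14} + \frac{-69 - 69}{119}\right) + 136 \left(-150\right) = \left(46 \cdot \frac{1}{14} - \frac{138}{119}\right) - 20400 = \left(\frac{23}{7} - \frac{138}{119}\right) - 20400 = \frac{253}{119} - 20400 = - \frac{2427347}{119}$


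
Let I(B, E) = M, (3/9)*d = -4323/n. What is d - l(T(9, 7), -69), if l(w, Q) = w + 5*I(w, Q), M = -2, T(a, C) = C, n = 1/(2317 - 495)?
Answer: -23629515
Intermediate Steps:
n = 1/1822 ≈ 0.00054885
d = -23629518 (d = 3*(-4323/1/1822) = 3*(-4323*1822) = 3*(-7876506) = -23629518)
I(B, E) = -2
l(w, Q) = -10 + w (l(w, Q) = w + 5*(-2) = w - 10 = -10 + w)
d - l(T(9, 7), -69) = -23629518 - (-10 + 7) = -23629518 - 1*(-3) = -23629518 + 3 = -23629515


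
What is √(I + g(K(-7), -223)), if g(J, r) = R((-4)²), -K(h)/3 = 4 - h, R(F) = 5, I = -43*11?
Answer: 6*I*√13 ≈ 21.633*I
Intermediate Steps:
I = -473
K(h) = -12 + 3*h (K(h) = -3*(4 - h) = -12 + 3*h)
g(J, r) = 5
√(I + g(K(-7), -223)) = √(-473 + 5) = √(-468) = 6*I*√13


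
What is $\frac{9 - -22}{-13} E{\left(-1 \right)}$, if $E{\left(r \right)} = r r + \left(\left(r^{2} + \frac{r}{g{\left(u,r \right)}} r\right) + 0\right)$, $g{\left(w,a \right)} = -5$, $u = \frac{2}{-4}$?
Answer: $- \frac{279}{65} \approx -4.2923$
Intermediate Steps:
$u = - \frac{1}{2}$ ($u = 2 \left(- \frac{1}{4}\right) = - \frac{1}{2} \approx -0.5$)
$E{\left(r \right)} = \frac{9 r^{2}}{5}$ ($E{\left(r \right)} = r r + \left(\left(r^{2} + \frac{r}{-5} r\right) + 0\right) = r^{2} + \left(\left(r^{2} + r \left(- \frac{1}{5}\right) r\right) + 0\right) = r^{2} + \left(\left(r^{2} + - \frac{r}{5} r\right) + 0\right) = r^{2} + \left(\left(r^{2} - \frac{r^{2}}{5}\right) + 0\right) = r^{2} + \left(\frac{4 r^{2}}{5} + 0\right) = r^{2} + \frac{4 r^{2}}{5} = \frac{9 r^{2}}{5}$)
$\frac{9 - -22}{-13} E{\left(-1 \right)} = \frac{9 - -22}{-13} \frac{9 \left(-1\right)^{2}}{5} = \left(9 + 22\right) \left(- \frac{1}{13}\right) \frac{9}{5} \cdot 1 = 31 \left(- \frac{1}{13}\right) \frac{9}{5} = \left(- \frac{31}{13}\right) \frac{9}{5} = - \frac{279}{65}$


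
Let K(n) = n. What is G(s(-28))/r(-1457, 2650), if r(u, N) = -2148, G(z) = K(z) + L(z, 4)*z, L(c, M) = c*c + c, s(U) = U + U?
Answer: 14378/179 ≈ 80.324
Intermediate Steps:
s(U) = 2*U
L(c, M) = c + c² (L(c, M) = c² + c = c + c²)
G(z) = z + z²*(1 + z) (G(z) = z + (z*(1 + z))*z = z + z²*(1 + z))
G(s(-28))/r(-1457, 2650) = ((2*(-28))*(1 + (2*(-28))*(1 + 2*(-28))))/(-2148) = -56*(1 - 56*(1 - 56))*(-1/2148) = -56*(1 - 56*(-55))*(-1/2148) = -56*(1 + 3080)*(-1/2148) = -56*3081*(-1/2148) = -172536*(-1/2148) = 14378/179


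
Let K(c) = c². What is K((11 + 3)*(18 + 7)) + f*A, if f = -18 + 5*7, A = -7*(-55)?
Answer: 129045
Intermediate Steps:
A = 385
f = 17 (f = -18 + 35 = 17)
K((11 + 3)*(18 + 7)) + f*A = ((11 + 3)*(18 + 7))² + 17*385 = (14*25)² + 6545 = 350² + 6545 = 122500 + 6545 = 129045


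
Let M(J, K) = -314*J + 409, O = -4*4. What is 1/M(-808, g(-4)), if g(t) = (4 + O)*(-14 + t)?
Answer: 1/254121 ≈ 3.9351e-6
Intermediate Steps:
O = -16
g(t) = 168 - 12*t (g(t) = (4 - 16)*(-14 + t) = -12*(-14 + t) = 168 - 12*t)
M(J, K) = 409 - 314*J
1/M(-808, g(-4)) = 1/(409 - 314*(-808)) = 1/(409 + 253712) = 1/254121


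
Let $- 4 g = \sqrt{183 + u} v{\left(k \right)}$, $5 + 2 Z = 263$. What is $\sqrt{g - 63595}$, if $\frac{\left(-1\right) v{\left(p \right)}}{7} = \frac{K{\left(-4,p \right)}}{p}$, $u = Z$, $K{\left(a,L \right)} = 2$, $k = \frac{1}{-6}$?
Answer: $\sqrt{-63595 - 42 \sqrt{78}} \approx 252.91 i$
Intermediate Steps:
$k = - \frac{1}{6} \approx -0.16667$
$Z = 129$ ($Z = - \frac{5}{2} + \frac{1}{2} \cdot 263 = - \frac{5}{2} + \frac{263}{2} = 129$)
$u = 129$
$v{\left(p \right)} = - \frac{14}{p}$ ($v{\left(p \right)} = - 7 \frac{2}{p} = - \frac{14}{p}$)
$g = - 42 \sqrt{78}$ ($g = - \frac{\sqrt{183 + 129} \left(- \frac{14}{- \frac{1}{6}}\right)}{4} = - \frac{\sqrt{312} \left(\left(-14\right) \left(-6\right)\right)}{4} = - \frac{2 \sqrt{78} \cdot 84}{4} = - \frac{168 \sqrt{78}}{4} = - 42 \sqrt{78} \approx -370.93$)
$\sqrt{g - 63595} = \sqrt{- 42 \sqrt{78} - 63595} = \sqrt{-63595 - 42 \sqrt{78}}$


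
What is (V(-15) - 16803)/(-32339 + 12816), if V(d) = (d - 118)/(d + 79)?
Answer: 1075525/1249472 ≈ 0.86078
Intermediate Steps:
V(d) = (-118 + d)/(79 + d)
(V(-15) - 16803)/(-32339 + 12816) = ((-118 - 15)/(79 - 15) - 16803)/(-32339 + 12816) = (-133/64 - 16803)/(-19523) = ((1/64)*(-133) - 16803)*(-1/19523) = (-133/64 - 16803)*(-1/19523) = -1075525/64*(-1/19523) = 1075525/1249472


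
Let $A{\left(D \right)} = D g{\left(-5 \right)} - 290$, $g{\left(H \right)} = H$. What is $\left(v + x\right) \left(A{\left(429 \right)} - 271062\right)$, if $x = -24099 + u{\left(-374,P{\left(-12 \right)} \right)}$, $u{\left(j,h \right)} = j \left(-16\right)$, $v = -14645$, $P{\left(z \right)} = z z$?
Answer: $8959761720$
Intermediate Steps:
$P{\left(z \right)} = z^{2}$
$u{\left(j,h \right)} = - 16 j$
$x = -18115$ ($x = -24099 - -5984 = -24099 + 5984 = -18115$)
$A{\left(D \right)} = -290 - 5 D$ ($A{\left(D \right)} = D \left(-5\right) - 290 = - 5 D - 290 = -290 - 5 D$)
$\left(v + x\right) \left(A{\left(429 \right)} - 271062\right) = \left(-14645 - 18115\right) \left(\left(-290 - 2145\right) - 271062\right) = - 32760 \left(\left(-290 - 2145\right) - 271062\right) = - 32760 \left(-2435 - 271062\right) = \left(-32760\right) \left(-273497\right) = 8959761720$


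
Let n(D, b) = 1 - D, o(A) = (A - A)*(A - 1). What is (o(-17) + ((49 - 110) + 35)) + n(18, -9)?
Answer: -43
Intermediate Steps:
o(A) = 0 (o(A) = 0*(-1 + A) = 0)
(o(-17) + ((49 - 110) + 35)) + n(18, -9) = (0 + ((49 - 110) + 35)) + (1 - 1*18) = (0 + (-61 + 35)) + (1 - 18) = (0 - 26) - 17 = -26 - 17 = -43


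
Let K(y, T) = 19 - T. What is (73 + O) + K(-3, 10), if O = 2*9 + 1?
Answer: 101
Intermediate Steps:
O = 19 (O = 18 + 1 = 19)
(73 + O) + K(-3, 10) = (73 + 19) + (19 - 1*10) = 92 + (19 - 10) = 92 + 9 = 101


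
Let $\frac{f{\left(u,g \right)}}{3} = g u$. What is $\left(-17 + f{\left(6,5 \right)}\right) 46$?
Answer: $3358$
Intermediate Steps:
$f{\left(u,g \right)} = 3 g u$
$\left(-17 + f{\left(6,5 \right)}\right) 46 = \left(-17 + 3 \cdot 5 \cdot 6\right) 46 = \left(-17 + 90\right) 46 = 73 \cdot 46 = 3358$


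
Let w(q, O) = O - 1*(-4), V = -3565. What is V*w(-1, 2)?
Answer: -21390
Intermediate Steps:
w(q, O) = 4 + O (w(q, O) = O + 4 = 4 + O)
V*w(-1, 2) = -3565*(4 + 2) = -3565*6 = -21390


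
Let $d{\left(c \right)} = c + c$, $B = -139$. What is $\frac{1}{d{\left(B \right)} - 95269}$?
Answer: $- \frac{1}{95547} \approx -1.0466 \cdot 10^{-5}$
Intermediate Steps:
$d{\left(c \right)} = 2 c$
$\frac{1}{d{\left(B \right)} - 95269} = \frac{1}{2 \left(-139\right) - 95269} = \frac{1}{-278 - 95269} = \frac{1}{-95547} = - \frac{1}{95547}$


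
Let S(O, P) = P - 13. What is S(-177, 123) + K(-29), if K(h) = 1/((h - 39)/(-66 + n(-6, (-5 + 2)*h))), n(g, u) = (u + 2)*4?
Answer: 3595/34 ≈ 105.74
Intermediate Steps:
n(g, u) = 8 + 4*u (n(g, u) = (2 + u)*4 = 8 + 4*u)
S(O, P) = -13 + P
K(h) = (-58 - 12*h)/(-39 + h) (K(h) = 1/((h - 39)/(-66 + (8 + 4*((-5 + 2)*h)))) = 1/((-39 + h)/(-66 + (8 + 4*(-3*h)))) = 1/((-39 + h)/(-66 + (8 - 12*h))) = 1/((-39 + h)/(-58 - 12*h)) = (-58 - 12*h)/(-39 + h))
S(-177, 123) + K(-29) = (-13 + 123) + 2*(-29 - 6*(-29))/(-39 - 29) = 110 + 2*(-29 + 174)/(-68) = 110 + 2*(-1/68)*145 = 110 - 145/34 = 3595/34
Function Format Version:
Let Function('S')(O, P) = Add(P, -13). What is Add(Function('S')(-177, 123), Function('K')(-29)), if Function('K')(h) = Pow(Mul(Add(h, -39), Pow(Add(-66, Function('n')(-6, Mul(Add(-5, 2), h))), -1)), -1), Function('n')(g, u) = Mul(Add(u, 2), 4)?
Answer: Rational(3595, 34) ≈ 105.74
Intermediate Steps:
Function('n')(g, u) = Add(8, Mul(4, u)) (Function('n')(g, u) = Mul(Add(2, u), 4) = Add(8, Mul(4, u)))
Function('S')(O, P) = Add(-13, P)
Function('K')(h) = Mul(Pow(Add(-39, h), -1), Add(-58, Mul(-12, h))) (Function('K')(h) = Pow(Mul(Add(h, -39), Pow(Add(-66, Add(8, Mul(4, Mul(Add(-5, 2), h)))), -1)), -1) = Pow(Mul(Add(-39, h), Pow(Add(-66, Add(8, Mul(4, Mul(-3, h)))), -1)), -1) = Pow(Mul(Add(-39, h), Pow(Add(-66, Add(8, Mul(-12, h))), -1)), -1) = Pow(Mul(Add(-39, h), Pow(Add(-58, Mul(-12, h)), -1)), -1) = Pow(Mul(Pow(Add(-58, Mul(-12, h)), -1), Add(-39, h)), -1) = Mul(Pow(Add(-39, h), -1), Add(-58, Mul(-12, h))))
Add(Function('S')(-177, 123), Function('K')(-29)) = Add(Add(-13, 123), Mul(2, Pow(Add(-39, -29), -1), Add(-29, Mul(-6, -29)))) = Add(110, Mul(2, Pow(-68, -1), Add(-29, 174))) = Add(110, Mul(2, Rational(-1, 68), 145)) = Add(110, Rational(-145, 34)) = Rational(3595, 34)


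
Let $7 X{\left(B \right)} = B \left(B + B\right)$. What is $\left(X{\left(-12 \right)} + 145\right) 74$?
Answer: $\frac{96422}{7} \approx 13775.0$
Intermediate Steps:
$X{\left(B \right)} = \frac{2 B^{2}}{7}$ ($X{\left(B \right)} = \frac{B \left(B + B\right)}{7} = \frac{B 2 B}{7} = \frac{2 B^{2}}{7}$)
$\left(X{\left(-12 \right)} + 145\right) 74 = \left(\frac{2 \left(-12\right)^{2}}{7} + 145\right) 74 = \left(\frac{2}{7} \cdot 144 + 145\right) 74 = \left(\frac{288}{7} + 145\right) 74 = \frac{1303}{7} \cdot 74 = \frac{96422}{7}$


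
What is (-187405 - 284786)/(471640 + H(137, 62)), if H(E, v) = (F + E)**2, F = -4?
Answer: -472191/489329 ≈ -0.96498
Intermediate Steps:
H(E, v) = (-4 + E)**2
(-187405 - 284786)/(471640 + H(137, 62)) = (-187405 - 284786)/(471640 + (-4 + 137)**2) = -472191/(471640 + 133**2) = -472191/(471640 + 17689) = -472191/489329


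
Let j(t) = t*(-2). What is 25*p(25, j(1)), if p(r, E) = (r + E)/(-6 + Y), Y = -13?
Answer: -575/19 ≈ -30.263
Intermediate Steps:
j(t) = -2*t
p(r, E) = -E/19 - r/19 (p(r, E) = (r + E)/(-6 - 13) = (E + r)/(-19) = (E + r)*(-1/19) = -E/19 - r/19)
25*p(25, j(1)) = 25*(-(-2)/19 - 1/19*25) = 25*(-1/19*(-2) - 25/19) = 25*(2/19 - 25/19) = 25*(-23/19) = -575/19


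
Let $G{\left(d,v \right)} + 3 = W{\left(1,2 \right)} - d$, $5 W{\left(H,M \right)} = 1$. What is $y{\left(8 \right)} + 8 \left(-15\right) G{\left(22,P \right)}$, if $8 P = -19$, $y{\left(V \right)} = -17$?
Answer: $2959$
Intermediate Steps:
$W{\left(H,M \right)} = \frac{1}{5}$ ($W{\left(H,M \right)} = \frac{1}{5} \cdot 1 = \frac{1}{5}$)
$P = - \frac{19}{8}$ ($P = \frac{1}{8} \left(-19\right) = - \frac{19}{8} \approx -2.375$)
$G{\left(d,v \right)} = - \frac{14}{5} - d$ ($G{\left(d,v \right)} = -3 - \left(- \frac{1}{5} + d\right) = - \frac{14}{5} - d$)
$y{\left(8 \right)} + 8 \left(-15\right) G{\left(22,P \right)} = -17 + 8 \left(-15\right) \left(- \frac{14}{5} - 22\right) = -17 - 120 \left(- \frac{14}{5} - 22\right) = -17 - -2976 = -17 + 2976 = 2959$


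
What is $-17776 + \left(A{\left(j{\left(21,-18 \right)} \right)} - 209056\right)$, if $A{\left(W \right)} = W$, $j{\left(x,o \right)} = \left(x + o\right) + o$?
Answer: $-226847$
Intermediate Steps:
$j{\left(x,o \right)} = x + 2 o$ ($j{\left(x,o \right)} = \left(o + x\right) + o = x + 2 o$)
$-17776 + \left(A{\left(j{\left(21,-18 \right)} \right)} - 209056\right) = -17776 + \left(\left(21 + 2 \left(-18\right)\right) - 209056\right) = -17776 + \left(\left(21 - 36\right) - 209056\right) = -17776 - 209071 = -226847$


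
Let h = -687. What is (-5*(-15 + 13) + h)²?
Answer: 458329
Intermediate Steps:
(-5*(-15 + 13) + h)² = (-5*(-15 + 13) - 687)² = (-5*(-2) - 687)² = (10 - 687)² = (-677)² = 458329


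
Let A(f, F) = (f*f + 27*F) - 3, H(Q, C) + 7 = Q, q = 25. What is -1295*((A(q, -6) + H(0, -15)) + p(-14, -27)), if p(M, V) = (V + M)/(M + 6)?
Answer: -4746175/8 ≈ -5.9327e+5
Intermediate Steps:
H(Q, C) = -7 + Q
A(f, F) = -3 + f² + 27*F (A(f, F) = (f² + 27*F) - 3 = -3 + f² + 27*F)
p(M, V) = (M + V)/(6 + M)
-1295*((A(q, -6) + H(0, -15)) + p(-14, -27)) = -1295*(((-3 + 25² + 27*(-6)) + (-7 + 0)) + (-14 - 27)/(6 - 14)) = -1295*(((-3 + 625 - 162) - 7) - 41/(-8)) = -1295*((460 - 7) - ⅛*(-41)) = -1295*(453 + 41/8) = -1295*3665/8 = -4746175/8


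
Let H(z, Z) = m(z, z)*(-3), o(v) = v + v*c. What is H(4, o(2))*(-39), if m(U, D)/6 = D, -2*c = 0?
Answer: 2808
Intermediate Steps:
c = 0 (c = -½*0 = 0)
m(U, D) = 6*D
o(v) = v (o(v) = v + v*0 = v + 0 = v)
H(z, Z) = -18*z (H(z, Z) = (6*z)*(-3) = -18*z)
H(4, o(2))*(-39) = -18*4*(-39) = -72*(-39) = 2808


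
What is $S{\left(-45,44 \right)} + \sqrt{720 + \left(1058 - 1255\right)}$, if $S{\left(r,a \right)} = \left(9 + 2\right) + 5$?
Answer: $16 + \sqrt{523} \approx 38.869$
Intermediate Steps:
$S{\left(r,a \right)} = 16$ ($S{\left(r,a \right)} = 11 + 5 = 16$)
$S{\left(-45,44 \right)} + \sqrt{720 + \left(1058 - 1255\right)} = 16 + \sqrt{720 + \left(1058 - 1255\right)} = 16 + \sqrt{720 - 197} = 16 + \sqrt{523}$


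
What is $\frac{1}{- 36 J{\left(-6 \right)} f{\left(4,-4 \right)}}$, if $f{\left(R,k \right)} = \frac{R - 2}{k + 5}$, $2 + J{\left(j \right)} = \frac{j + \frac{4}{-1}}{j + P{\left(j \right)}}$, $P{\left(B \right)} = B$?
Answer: $\frac{1}{84} \approx 0.011905$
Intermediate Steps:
$J{\left(j \right)} = -2 + \frac{-4 + j}{2 j}$ ($J{\left(j \right)} = -2 + \frac{j + \frac{4}{-1}}{j + j} = -2 + \frac{j + 4 \left(-1\right)}{2 j} = -2 + \left(j - 4\right) \frac{1}{2 j} = -2 + \left(-4 + j\right) \frac{1}{2 j} = -2 + \frac{-4 + j}{2 j}$)
$f{\left(R,k \right)} = \frac{-2 + R}{5 + k}$
$\frac{1}{- 36 J{\left(-6 \right)} f{\left(4,-4 \right)}} = \frac{1}{- 36 \left(- \frac{3}{2} - \frac{2}{-6}\right) \frac{-2 + 4}{5 - 4}} = \frac{1}{- 36 \left(- \frac{3}{2} - - \frac{1}{3}\right) 1^{-1} \cdot 2} = \frac{1}{- 36 \left(- \frac{3}{2} + \frac{1}{3}\right) 1 \cdot 2} = \frac{1}{\left(-36\right) \left(- \frac{7}{6}\right) 2} = \frac{1}{42 \cdot 2} = \frac{1}{84}$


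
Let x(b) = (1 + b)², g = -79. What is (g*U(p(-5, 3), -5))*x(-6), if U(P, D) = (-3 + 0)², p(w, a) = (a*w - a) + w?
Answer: -17775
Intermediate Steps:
p(w, a) = w - a + a*w (p(w, a) = (-a + a*w) + w = w - a + a*w)
U(P, D) = 9 (U(P, D) = (-3)² = 9)
(g*U(p(-5, 3), -5))*x(-6) = (-79*9)*(1 - 6)² = -711*(-5)² = -711*25 = -17775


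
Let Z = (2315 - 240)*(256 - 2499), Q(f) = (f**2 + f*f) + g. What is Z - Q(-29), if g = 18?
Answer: -4655925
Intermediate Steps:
Q(f) = 18 + 2*f**2 (Q(f) = (f**2 + f*f) + 18 = (f**2 + f**2) + 18 = 2*f**2 + 18 = 18 + 2*f**2)
Z = -4654225 (Z = 2075*(-2243) = -4654225)
Z - Q(-29) = -4654225 - (18 + 2*(-29)**2) = -4654225 - (18 + 2*841) = -4654225 - (18 + 1682) = -4654225 - 1*1700 = -4654225 - 1700 = -4655925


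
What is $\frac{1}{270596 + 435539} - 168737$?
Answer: $- \frac{119151101494}{706135} \approx -1.6874 \cdot 10^{5}$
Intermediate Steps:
$\frac{1}{270596 + 435539} - 168737 = \frac{1}{706135} - 168737 = - \frac{119151101494}{706135}$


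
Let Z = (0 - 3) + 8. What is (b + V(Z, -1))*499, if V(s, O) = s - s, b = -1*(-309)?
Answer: 154191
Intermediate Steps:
b = 309
Z = 5 (Z = -3 + 8 = 5)
V(s, O) = 0
(b + V(Z, -1))*499 = (309 + 0)*499 = 309*499 = 154191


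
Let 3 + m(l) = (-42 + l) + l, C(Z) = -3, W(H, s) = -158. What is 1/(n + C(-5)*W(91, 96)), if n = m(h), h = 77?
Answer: 1/583 ≈ 0.0017153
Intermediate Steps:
m(l) = -45 + 2*l (m(l) = -3 + ((-42 + l) + l) = -3 + (-42 + 2*l) = -45 + 2*l)
n = 109 (n = -45 + 2*77 = -45 + 154 = 109)
1/(n + C(-5)*W(91, 96)) = 1/(109 - 3*(-158)) = 1/(109 + 474) = 1/583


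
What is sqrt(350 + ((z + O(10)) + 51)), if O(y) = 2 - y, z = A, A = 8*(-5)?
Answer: sqrt(353) ≈ 18.788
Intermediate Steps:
A = -40
z = -40
sqrt(350 + ((z + O(10)) + 51)) = sqrt(350 + ((-40 + (2 - 1*10)) + 51)) = sqrt(350 + ((-40 + (2 - 10)) + 51)) = sqrt(350 + ((-40 - 8) + 51)) = sqrt(350 + (-48 + 51)) = sqrt(350 + 3) = sqrt(353)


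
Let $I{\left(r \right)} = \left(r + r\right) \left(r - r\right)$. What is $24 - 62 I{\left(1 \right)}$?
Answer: $24$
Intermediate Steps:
$I{\left(r \right)} = 0$ ($I{\left(r \right)} = 2 r 0 = 0$)
$24 - 62 I{\left(1 \right)} = 24 - 0 = 24 + 0 = 24$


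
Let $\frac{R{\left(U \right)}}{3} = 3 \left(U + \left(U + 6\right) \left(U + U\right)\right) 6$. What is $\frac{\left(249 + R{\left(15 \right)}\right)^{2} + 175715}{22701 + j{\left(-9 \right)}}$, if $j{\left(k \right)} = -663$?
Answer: $\frac{615355978}{11019} \approx 55845.0$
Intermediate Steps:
$R{\left(U \right)} = 54 U + 108 U \left(6 + U\right)$ ($R{\left(U \right)} = 3 \cdot 3 \left(U + \left(U + 6\right) \left(U + U\right)\right) 6 = 3 \cdot 3 \left(U + \left(6 + U\right) 2 U\right) 6 = 3 \cdot 3 \left(U + 2 U \left(6 + U\right)\right) 6 = 3 \left(3 U + 6 U \left(6 + U\right)\right) 6 = 3 \left(18 U + 36 U \left(6 + U\right)\right) = 54 U + 108 U \left(6 + U\right)$)
$\frac{\left(249 + R{\left(15 \right)}\right)^{2} + 175715}{22701 + j{\left(-9 \right)}} = \frac{\left(249 + 54 \cdot 15 \left(13 + 2 \cdot 15\right)\right)^{2} + 175715}{22701 - 663} = \frac{\left(249 + 54 \cdot 15 \left(13 + 30\right)\right)^{2} + 175715}{22038} = \left(\left(249 + 54 \cdot 15 \cdot 43\right)^{2} + 175715\right) \frac{1}{22038} = \left(\left(249 + 34830\right)^{2} + 175715\right) \frac{1}{22038} = \left(35079^{2} + 175715\right) \frac{1}{22038} = \left(1230536241 + 175715\right) \frac{1}{22038} = 1230711956 \cdot \frac{1}{22038} = \frac{615355978}{11019}$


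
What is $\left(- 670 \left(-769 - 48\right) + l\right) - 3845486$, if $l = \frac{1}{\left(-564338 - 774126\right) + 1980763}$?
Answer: $- \frac{2118363762703}{642299} \approx -3.2981 \cdot 10^{6}$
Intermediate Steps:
$l = \frac{1}{642299}$ ($l = \frac{1}{-1338464 + 1980763} = \frac{1}{642299} \approx 1.5569 \cdot 10^{-6}$)
$\left(- 670 \left(-769 - 48\right) + l\right) - 3845486 = \left(- 670 \left(-769 - 48\right) + \frac{1}{642299}\right) - 3845486 = \left(\left(-670\right) \left(-817\right) + \frac{1}{642299}\right) - 3845486 = \left(547390 + \frac{1}{642299}\right) - 3845486 = \frac{351588049611}{642299} - 3845486 = - \frac{2118363762703}{642299}$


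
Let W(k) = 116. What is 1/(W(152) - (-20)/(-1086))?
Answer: 543/62978 ≈ 0.0086221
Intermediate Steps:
1/(W(152) - (-20)/(-1086)) = 1/(116 - (-20)/(-1086)) = 1/(116 - (-20)*(-1)/1086) = 1/(116 - 20*1/1086) = 1/(116 - 10/543) = 1/(62978/543) = 543/62978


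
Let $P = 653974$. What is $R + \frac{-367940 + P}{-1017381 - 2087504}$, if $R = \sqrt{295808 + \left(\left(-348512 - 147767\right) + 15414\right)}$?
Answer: $- \frac{40862}{443555} + i \sqrt{185057} \approx -0.092124 + 430.18 i$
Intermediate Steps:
$R = i \sqrt{185057}$ ($R = \sqrt{295808 + \left(-496279 + 15414\right)} = \sqrt{295808 - 480865} = \sqrt{-185057} = i \sqrt{185057} \approx 430.18 i$)
$R + \frac{-367940 + P}{-1017381 - 2087504} = i \sqrt{185057} + \frac{-367940 + 653974}{-1017381 - 2087504} = i \sqrt{185057} + \frac{286034}{-3104885} = i \sqrt{185057} + 286034 \left(- \frac{1}{3104885}\right) = i \sqrt{185057} - \frac{40862}{443555} = - \frac{40862}{443555} + i \sqrt{185057}$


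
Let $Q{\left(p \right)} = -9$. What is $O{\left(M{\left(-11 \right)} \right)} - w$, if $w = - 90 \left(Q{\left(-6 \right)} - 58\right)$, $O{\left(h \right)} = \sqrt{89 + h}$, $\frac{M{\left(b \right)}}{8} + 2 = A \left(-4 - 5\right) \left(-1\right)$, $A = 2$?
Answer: $-6030 + \sqrt{217} \approx -6015.3$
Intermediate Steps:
$M{\left(b \right)} = 128$ ($M{\left(b \right)} = -16 + 8 \cdot 2 \left(-4 - 5\right) \left(-1\right) = -16 + 8 \cdot 2 \left(-9\right) \left(-1\right) = -16 + 8 \left(\left(-18\right) \left(-1\right)\right) = -16 + 8 \cdot 18 = -16 + 144 = 128$)
$w = 6030$ ($w = - 90 \left(-9 - 58\right) = \left(-90\right) \left(-67\right) = 6030$)
$O{\left(M{\left(-11 \right)} \right)} - w = \sqrt{89 + 128} - 6030 = \sqrt{217} - 6030 = -6030 + \sqrt{217}$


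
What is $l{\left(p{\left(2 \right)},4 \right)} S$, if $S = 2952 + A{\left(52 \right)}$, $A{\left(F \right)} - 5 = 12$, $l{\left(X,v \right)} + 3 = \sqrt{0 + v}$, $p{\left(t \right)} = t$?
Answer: $-2969$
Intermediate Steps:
$l{\left(X,v \right)} = -3 + \sqrt{v}$ ($l{\left(X,v \right)} = -3 + \sqrt{0 + v} = -3 + \sqrt{v}$)
$A{\left(F \right)} = 17$ ($A{\left(F \right)} = 5 + 12 = 17$)
$S = 2969$ ($S = 2952 + 17 = 2969$)
$l{\left(p{\left(2 \right)},4 \right)} S = \left(-3 + \sqrt{4}\right) 2969 = \left(-3 + 2\right) 2969 = \left(-1\right) 2969 = -2969$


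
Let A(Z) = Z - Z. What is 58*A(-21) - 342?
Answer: -342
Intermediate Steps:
A(Z) = 0
58*A(-21) - 342 = 58*0 - 342 = 0 - 342 = -342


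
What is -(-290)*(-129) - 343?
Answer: -37753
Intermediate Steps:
-(-290)*(-129) - 343 = -290*129 - 343 = -37410 - 343 = -37753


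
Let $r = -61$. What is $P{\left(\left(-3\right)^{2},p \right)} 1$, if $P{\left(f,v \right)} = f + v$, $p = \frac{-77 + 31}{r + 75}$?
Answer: $\frac{40}{7} \approx 5.7143$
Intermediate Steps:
$p = - \frac{23}{7}$ ($p = \frac{-77 + 31}{-61 + 75} = - \frac{46}{14} = \left(-46\right) \frac{1}{14} = - \frac{23}{7} \approx -3.2857$)
$P{\left(\left(-3\right)^{2},p \right)} 1 = \left(\left(-3\right)^{2} - \frac{23}{7}\right) 1 = \left(9 - \frac{23}{7}\right) 1 = \frac{40}{7} \cdot 1 = \frac{40}{7}$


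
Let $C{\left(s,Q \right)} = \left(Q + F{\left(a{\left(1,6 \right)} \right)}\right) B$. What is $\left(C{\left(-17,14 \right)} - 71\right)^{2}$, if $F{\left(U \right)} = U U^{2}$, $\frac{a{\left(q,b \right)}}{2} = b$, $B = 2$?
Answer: $11648569$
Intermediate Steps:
$a{\left(q,b \right)} = 2 b$
$F{\left(U \right)} = U^{3}$
$C{\left(s,Q \right)} = 3456 + 2 Q$ ($C{\left(s,Q \right)} = \left(Q + \left(2 \cdot 6\right)^{3}\right) 2 = \left(Q + 12^{3}\right) 2 = \left(Q + 1728\right) 2 = \left(1728 + Q\right) 2 = 3456 + 2 Q$)
$\left(C{\left(-17,14 \right)} - 71\right)^{2} = \left(\left(3456 + 2 \cdot 14\right) - 71\right)^{2} = \left(\left(3456 + 28\right) - 71\right)^{2} = \left(3484 - 71\right)^{2} = 3413^{2} = 11648569$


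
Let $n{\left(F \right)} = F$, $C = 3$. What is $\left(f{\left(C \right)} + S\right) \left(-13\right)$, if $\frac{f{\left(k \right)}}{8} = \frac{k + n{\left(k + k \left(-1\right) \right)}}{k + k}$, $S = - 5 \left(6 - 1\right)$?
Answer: $273$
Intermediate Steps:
$S = -25$ ($S = \left(-5\right) 5 = -25$)
$f{\left(k \right)} = 4$ ($f{\left(k \right)} = 8 \frac{k + \left(k + k \left(-1\right)\right)}{k + k} = 8 \frac{k + \left(k - k\right)}{2 k} = 8 \left(k + 0\right) \frac{1}{2 k} = 8 k \frac{1}{2 k} = 8 \cdot \frac{1}{2} = 4$)
$\left(f{\left(C \right)} + S\right) \left(-13\right) = \left(4 - 25\right) \left(-13\right) = \left(-21\right) \left(-13\right) = 273$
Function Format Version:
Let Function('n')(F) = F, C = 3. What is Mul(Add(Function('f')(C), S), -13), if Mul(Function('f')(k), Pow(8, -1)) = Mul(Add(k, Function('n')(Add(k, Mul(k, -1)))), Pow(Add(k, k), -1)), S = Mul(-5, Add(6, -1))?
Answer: 273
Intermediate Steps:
S = -25 (S = Mul(-5, 5) = -25)
Function('f')(k) = 4 (Function('f')(k) = Mul(8, Mul(Add(k, Add(k, Mul(k, -1))), Pow(Add(k, k), -1))) = Mul(8, Mul(Add(k, Add(k, Mul(-1, k))), Pow(Mul(2, k), -1))) = Mul(8, Mul(Add(k, 0), Mul(Rational(1, 2), Pow(k, -1)))) = Mul(8, Mul(k, Mul(Rational(1, 2), Pow(k, -1)))) = Mul(8, Rational(1, 2)) = 4)
Mul(Add(Function('f')(C), S), -13) = Mul(Add(4, -25), -13) = Mul(-21, -13) = 273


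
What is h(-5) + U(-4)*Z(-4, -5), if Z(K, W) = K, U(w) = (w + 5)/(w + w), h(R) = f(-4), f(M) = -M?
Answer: 9/2 ≈ 4.5000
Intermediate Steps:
h(R) = 4 (h(R) = -1*(-4) = 4)
U(w) = (5 + w)/(2*w) (U(w) = (5 + w)/((2*w)) = (5 + w)*(1/(2*w)) = (5 + w)/(2*w))
h(-5) + U(-4)*Z(-4, -5) = 4 + ((½)*(5 - 4)/(-4))*(-4) = 4 + ((½)*(-¼)*1)*(-4) = 4 - ⅛*(-4) = 4 + ½ = 9/2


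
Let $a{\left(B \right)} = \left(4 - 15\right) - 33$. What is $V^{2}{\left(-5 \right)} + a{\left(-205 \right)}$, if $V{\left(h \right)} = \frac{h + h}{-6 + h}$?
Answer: $- \frac{5224}{121} \approx -43.174$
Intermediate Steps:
$a{\left(B \right)} = -44$ ($a{\left(B \right)} = -11 - 33 = -44$)
$V{\left(h \right)} = \frac{2 h}{-6 + h}$
$V^{2}{\left(-5 \right)} + a{\left(-205 \right)} = \left(2 \left(-5\right) \frac{1}{-6 - 5}\right)^{2} - 44 = \left(2 \left(-5\right) \frac{1}{-11}\right)^{2} - 44 = \left(2 \left(-5\right) \left(- \frac{1}{11}\right)\right)^{2} - 44 = \left(\frac{10}{11}\right)^{2} - 44 = \frac{100}{121} - 44 = - \frac{5224}{121}$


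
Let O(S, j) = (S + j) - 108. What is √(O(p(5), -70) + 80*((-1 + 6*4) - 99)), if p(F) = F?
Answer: 13*I*√37 ≈ 79.076*I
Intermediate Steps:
O(S, j) = -108 + S + j
√(O(p(5), -70) + 80*((-1 + 6*4) - 99)) = √((-108 + 5 - 70) + 80*((-1 + 6*4) - 99)) = √(-173 + 80*((-1 + 24) - 99)) = √(-173 + 80*(23 - 99)) = √(-173 + 80*(-76)) = √(-173 - 6080) = √(-6253) = 13*I*√37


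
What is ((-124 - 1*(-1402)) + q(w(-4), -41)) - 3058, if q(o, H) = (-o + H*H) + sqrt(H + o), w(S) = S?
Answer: -95 + 3*I*sqrt(5) ≈ -95.0 + 6.7082*I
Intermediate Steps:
q(o, H) = H**2 + sqrt(H + o) - o (q(o, H) = (-o + H**2) + sqrt(H + o) = (H**2 - o) + sqrt(H + o) = H**2 + sqrt(H + o) - o)
((-124 - 1*(-1402)) + q(w(-4), -41)) - 3058 = ((-124 - 1*(-1402)) + ((-41)**2 + sqrt(-41 - 4) - 1*(-4))) - 3058 = ((-124 + 1402) + (1681 + sqrt(-45) + 4)) - 3058 = (1278 + (1681 + 3*I*sqrt(5) + 4)) - 3058 = (1278 + (1685 + 3*I*sqrt(5))) - 3058 = (2963 + 3*I*sqrt(5)) - 3058 = -95 + 3*I*sqrt(5)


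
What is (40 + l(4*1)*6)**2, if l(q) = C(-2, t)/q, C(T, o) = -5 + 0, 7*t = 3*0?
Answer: 4225/4 ≈ 1056.3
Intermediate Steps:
t = 0 (t = (3*0)/7 = (1/7)*0 = 0)
C(T, o) = -5
l(q) = -5/q
(40 + l(4*1)*6)**2 = (40 - 5/(4*1)*6)**2 = (40 - 5/4*6)**2 = (40 - 15/2)**2 = (65/2)**2 = 4225/4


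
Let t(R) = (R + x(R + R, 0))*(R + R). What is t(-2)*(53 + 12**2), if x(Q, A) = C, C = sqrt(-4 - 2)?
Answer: 1576 - 788*I*sqrt(6) ≈ 1576.0 - 1930.2*I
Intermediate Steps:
C = I*sqrt(6) (C = sqrt(-6) = I*sqrt(6) ≈ 2.4495*I)
x(Q, A) = I*sqrt(6)
t(R) = 2*R*(R + I*sqrt(6)) (t(R) = (R + I*sqrt(6))*(R + R) = (R + I*sqrt(6))*(2*R) = 2*R*(R + I*sqrt(6)))
t(-2)*(53 + 12**2) = (2*(-2)*(-2 + I*sqrt(6)))*(53 + 12**2) = (8 - 4*I*sqrt(6))*(53 + 144) = (8 - 4*I*sqrt(6))*197 = 1576 - 788*I*sqrt(6)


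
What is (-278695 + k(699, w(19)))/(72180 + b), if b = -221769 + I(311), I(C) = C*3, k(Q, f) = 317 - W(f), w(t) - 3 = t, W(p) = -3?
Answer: 278375/148656 ≈ 1.8726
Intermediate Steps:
w(t) = 3 + t
k(Q, f) = 320 (k(Q, f) = 317 - 1*(-3) = 317 + 3 = 320)
I(C) = 3*C
b = -220836 (b = -221769 + 3*311 = -221769 + 933 = -220836)
(-278695 + k(699, w(19)))/(72180 + b) = (-278695 + 320)/(72180 - 220836) = -278375/(-148656) = -278375*(-1/148656) = 278375/148656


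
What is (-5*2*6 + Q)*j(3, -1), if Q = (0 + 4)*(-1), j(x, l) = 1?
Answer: -64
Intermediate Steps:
Q = -4 (Q = 4*(-1) = -4)
(-5*2*6 + Q)*j(3, -1) = (-5*2*6 - 4)*1 = (-10*6 - 4)*1 = (-60 - 4)*1 = -64*1 = -64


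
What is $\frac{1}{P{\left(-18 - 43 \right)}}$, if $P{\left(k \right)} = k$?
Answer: $- \frac{1}{61} \approx -0.016393$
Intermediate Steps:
$\frac{1}{P{\left(-18 - 43 \right)}} = \frac{1}{-18 - 43} = \frac{1}{-61} = - \frac{1}{61}$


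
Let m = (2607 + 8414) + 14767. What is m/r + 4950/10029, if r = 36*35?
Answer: 1051051/50145 ≈ 20.960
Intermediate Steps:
r = 1260
m = 25788 (m = 11021 + 14767 = 25788)
m/r + 4950/10029 = 25788/1260 + 4950/10029 = 25788*(1/1260) + 4950*(1/10029) = 307/15 + 1650/3343 = 1051051/50145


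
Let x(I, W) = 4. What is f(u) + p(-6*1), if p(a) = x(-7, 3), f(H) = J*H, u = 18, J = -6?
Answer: -104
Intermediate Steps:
f(H) = -6*H
p(a) = 4
f(u) + p(-6*1) = -6*18 + 4 = -108 + 4 = -104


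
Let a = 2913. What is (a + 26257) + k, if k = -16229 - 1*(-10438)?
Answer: 23379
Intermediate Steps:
k = -5791 (k = -16229 + 10438 = -5791)
(a + 26257) + k = (2913 + 26257) - 5791 = 29170 - 5791 = 23379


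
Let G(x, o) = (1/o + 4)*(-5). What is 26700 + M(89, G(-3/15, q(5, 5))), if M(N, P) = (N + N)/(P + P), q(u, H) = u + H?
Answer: 1094522/41 ≈ 26696.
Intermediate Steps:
q(u, H) = H + u
G(x, o) = -20 - 5/o (G(x, o) = (4 + 1/o)*(-5) = -20 - 5/o)
M(N, P) = N/P (M(N, P) = (2*N)/((2*P)) = (2*N)*(1/(2*P)) = N/P)
26700 + M(89, G(-3/15, q(5, 5))) = 26700 + 89/(-20 - 5/(5 + 5)) = 26700 + 89/(-20 - 5/10) = 26700 + 89/(-20 - 5*⅒) = 26700 + 89/(-20 - ½) = 26700 + 89/(-41/2) = 26700 + 89*(-2/41) = 26700 - 178/41 = 1094522/41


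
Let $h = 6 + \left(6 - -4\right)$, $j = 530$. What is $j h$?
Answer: $8480$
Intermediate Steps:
$h = 16$ ($h = 6 + \left(6 + 4\right) = 6 + 10 = 16$)
$j h = 530 \cdot 16 = 8480$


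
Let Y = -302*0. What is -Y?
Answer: 0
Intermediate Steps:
Y = 0
-Y = -1*0 = 0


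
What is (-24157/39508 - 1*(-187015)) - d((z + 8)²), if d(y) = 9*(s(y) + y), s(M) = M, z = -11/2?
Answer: 62051427/332 ≈ 1.8690e+5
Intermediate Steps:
z = -11/2 (z = -11*½ = -11/2 ≈ -5.5000)
d(y) = 18*y (d(y) = 9*(y + y) = 9*(2*y) = 18*y)
(-24157/39508 - 1*(-187015)) - d((z + 8)²) = (-24157/39508 - 1*(-187015)) - 18*(-11/2 + 8)² = (-24157*1/39508 + 187015) - 18*(5/2)² = (-203/332 + 187015) - 18*25/4 = 62088777/332 - 1*225/2 = 62088777/332 - 225/2 = 62051427/332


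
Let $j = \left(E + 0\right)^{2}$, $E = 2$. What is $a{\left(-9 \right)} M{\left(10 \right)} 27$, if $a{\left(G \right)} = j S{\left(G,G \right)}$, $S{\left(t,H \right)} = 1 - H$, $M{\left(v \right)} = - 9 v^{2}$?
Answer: $-972000$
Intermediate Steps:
$j = 4$ ($j = \left(2 + 0\right)^{2} = 2^{2} = 4$)
$a{\left(G \right)} = 4 - 4 G$ ($a{\left(G \right)} = 4 \left(1 - G\right) = 4 - 4 G$)
$a{\left(-9 \right)} M{\left(10 \right)} 27 = \left(4 - -36\right) \left(- 9 \cdot 10^{2}\right) 27 = \left(4 + 36\right) \left(\left(-9\right) 100\right) 27 = 40 \left(-900\right) 27 = \left(-36000\right) 27 = -972000$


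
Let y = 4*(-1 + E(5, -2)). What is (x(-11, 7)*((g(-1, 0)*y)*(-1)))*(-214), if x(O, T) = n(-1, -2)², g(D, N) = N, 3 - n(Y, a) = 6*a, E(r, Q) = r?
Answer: 0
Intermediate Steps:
n(Y, a) = 3 - 6*a
y = 16 (y = 4*(-1 + 5) = 4*4 = 16)
x(O, T) = 225 (x(O, T) = (3 - 6*(-2))² = (3 + 12)² = 15² = 225)
(x(-11, 7)*((g(-1, 0)*y)*(-1)))*(-214) = (225*((0*16)*(-1)))*(-214) = (225*(0*(-1)))*(-214) = (225*0)*(-214) = 0*(-214) = 0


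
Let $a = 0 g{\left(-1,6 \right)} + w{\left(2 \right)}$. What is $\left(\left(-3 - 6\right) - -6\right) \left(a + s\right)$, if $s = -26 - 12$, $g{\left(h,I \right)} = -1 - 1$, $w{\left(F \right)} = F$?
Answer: $108$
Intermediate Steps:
$g{\left(h,I \right)} = -2$
$s = -38$ ($s = -26 - 12 = -38$)
$a = 2$ ($a = 0 \left(-2\right) + 2 = 0 + 2 = 2$)
$\left(\left(-3 - 6\right) - -6\right) \left(a + s\right) = \left(\left(-3 - 6\right) - -6\right) \left(2 - 38\right) = \left(-9 + 6\right) \left(-36\right) = \left(-3\right) \left(-36\right) = 108$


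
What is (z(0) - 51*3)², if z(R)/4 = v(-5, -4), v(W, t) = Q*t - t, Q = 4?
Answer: 40401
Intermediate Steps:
v(W, t) = 3*t (v(W, t) = 4*t - t = 3*t)
z(R) = -48 (z(R) = 4*(3*(-4)) = 4*(-12) = -48)
(z(0) - 51*3)² = (-48 - 51*3)² = (-48 - 17*9)² = (-48 - 153)² = (-201)² = 40401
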